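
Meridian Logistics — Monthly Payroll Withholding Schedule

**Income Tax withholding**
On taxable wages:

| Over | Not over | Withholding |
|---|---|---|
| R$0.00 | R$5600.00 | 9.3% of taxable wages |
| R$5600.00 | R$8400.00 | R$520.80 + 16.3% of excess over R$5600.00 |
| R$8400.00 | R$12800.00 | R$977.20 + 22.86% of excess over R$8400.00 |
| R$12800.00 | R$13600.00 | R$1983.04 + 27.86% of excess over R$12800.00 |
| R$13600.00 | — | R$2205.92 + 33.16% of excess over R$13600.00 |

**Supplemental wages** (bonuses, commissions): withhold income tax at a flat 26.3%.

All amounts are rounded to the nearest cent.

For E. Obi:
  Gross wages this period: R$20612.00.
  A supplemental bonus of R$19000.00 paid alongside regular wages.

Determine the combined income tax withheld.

R$9528.10

Income Tax: taxable = R$20612.00
  R$2205.92 + 33.16% × (R$20612.00 − R$13600.00) = R$2205.92 + 33.16% × R$7012.00 = R$4531.10
Supplemental (26.3% flat on bonus): 26.3% × R$19000.00 = R$4997.00
Total income tax: R$4531.10 + R$4997.00 = R$9528.10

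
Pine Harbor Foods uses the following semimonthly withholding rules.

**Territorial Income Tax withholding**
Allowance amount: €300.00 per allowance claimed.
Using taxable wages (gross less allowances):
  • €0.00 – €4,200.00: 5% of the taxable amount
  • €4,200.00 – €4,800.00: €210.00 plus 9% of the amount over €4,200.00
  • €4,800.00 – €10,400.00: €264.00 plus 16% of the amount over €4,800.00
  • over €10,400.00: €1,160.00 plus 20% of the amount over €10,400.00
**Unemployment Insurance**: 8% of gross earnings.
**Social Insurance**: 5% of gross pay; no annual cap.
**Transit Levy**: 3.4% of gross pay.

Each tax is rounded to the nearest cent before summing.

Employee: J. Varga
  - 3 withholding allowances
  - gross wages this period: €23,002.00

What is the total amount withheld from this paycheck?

Territorial Income Tax: taxable = €23,002.00 − 3×€300.00 = €22,102.00
  €1,160.00 + 20% × (€22,102.00 − €10,400.00) = €1,160.00 + 20% × €11,702.00 = €3,500.40
Unemployment Insurance: 8% × €23,002.00 = €1,840.16
Social Insurance: 5% × €23,002.00 = €1,150.10
Transit Levy: 3.4% × €23,002.00 = €782.07
Total: €3,500.40 + €1,840.16 + €1,150.10 + €782.07 = €7,272.73

€7,272.73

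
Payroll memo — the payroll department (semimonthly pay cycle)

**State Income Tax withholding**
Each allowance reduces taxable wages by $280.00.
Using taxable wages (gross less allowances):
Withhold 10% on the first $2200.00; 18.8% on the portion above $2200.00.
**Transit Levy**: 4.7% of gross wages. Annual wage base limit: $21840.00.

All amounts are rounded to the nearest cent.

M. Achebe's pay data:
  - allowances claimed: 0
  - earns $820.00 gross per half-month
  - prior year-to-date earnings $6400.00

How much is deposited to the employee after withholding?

$699.46

State Income Tax: taxable = $820.00
  10% × $820.00 = $82.00
Transit Levy: 4.7% × $820.00 = $38.54
Total withheld: $82.00 + $38.54 = $120.54
Net pay: $820.00 − $120.54 = $699.46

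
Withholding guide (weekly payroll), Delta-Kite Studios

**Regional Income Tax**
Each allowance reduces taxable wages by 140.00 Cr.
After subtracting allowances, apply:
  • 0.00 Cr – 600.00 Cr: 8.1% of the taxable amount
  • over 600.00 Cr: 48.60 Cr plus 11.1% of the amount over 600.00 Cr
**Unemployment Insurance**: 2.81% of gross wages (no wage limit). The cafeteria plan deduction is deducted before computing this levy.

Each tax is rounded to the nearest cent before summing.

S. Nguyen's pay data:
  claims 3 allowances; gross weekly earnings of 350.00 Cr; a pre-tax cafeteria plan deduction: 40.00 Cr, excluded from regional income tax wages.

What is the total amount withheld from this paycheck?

8.71 Cr

Regional Income Tax: taxable = 350.00 Cr − 40.00 Cr − 3×140.00 Cr = -110.00 Cr
  Taxable ≤ 0 → 0.00 Cr
Unemployment Insurance: 2.81% × 310.00 Cr = 8.71 Cr
Total: 0.00 Cr + 8.71 Cr = 8.71 Cr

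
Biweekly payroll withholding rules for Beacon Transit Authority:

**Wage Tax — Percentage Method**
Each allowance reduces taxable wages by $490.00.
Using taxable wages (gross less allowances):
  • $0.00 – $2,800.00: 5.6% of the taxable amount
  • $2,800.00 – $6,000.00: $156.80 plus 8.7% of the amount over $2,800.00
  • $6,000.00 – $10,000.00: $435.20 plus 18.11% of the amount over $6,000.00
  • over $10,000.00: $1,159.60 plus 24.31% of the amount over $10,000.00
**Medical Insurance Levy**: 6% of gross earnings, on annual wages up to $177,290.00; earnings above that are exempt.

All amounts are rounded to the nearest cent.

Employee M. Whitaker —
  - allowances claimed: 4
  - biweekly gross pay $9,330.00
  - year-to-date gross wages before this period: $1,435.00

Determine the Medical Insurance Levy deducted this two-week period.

$559.80

Medical Insurance Levy: 6% × $9,330.00 = $559.80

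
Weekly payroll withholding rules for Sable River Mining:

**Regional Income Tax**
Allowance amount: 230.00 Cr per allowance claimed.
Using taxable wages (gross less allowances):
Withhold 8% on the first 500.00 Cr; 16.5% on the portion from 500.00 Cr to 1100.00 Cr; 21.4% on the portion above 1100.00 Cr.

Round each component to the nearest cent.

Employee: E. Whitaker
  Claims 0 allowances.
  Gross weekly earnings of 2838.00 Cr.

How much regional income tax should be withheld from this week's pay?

Regional Income Tax: taxable = 2838.00 Cr
  139.00 Cr + 21.4% × (2838.00 Cr − 1100.00 Cr) = 139.00 Cr + 21.4% × 1738.00 Cr = 510.93 Cr

510.93 Cr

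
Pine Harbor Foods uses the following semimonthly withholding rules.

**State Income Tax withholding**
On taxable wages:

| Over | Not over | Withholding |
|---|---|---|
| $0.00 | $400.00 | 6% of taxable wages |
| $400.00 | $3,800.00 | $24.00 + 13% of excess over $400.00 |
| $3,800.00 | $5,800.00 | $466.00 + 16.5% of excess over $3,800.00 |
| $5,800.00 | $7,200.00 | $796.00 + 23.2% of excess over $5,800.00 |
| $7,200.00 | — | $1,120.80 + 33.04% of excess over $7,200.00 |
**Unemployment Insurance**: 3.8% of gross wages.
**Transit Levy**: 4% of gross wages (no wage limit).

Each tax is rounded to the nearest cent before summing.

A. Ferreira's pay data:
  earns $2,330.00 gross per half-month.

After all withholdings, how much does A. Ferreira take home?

$1,873.36

State Income Tax: taxable = $2,330.00
  $24.00 + 13% × ($2,330.00 − $400.00) = $24.00 + 13% × $1,930.00 = $274.90
Unemployment Insurance: 3.8% × $2,330.00 = $88.54
Transit Levy: 4% × $2,330.00 = $93.20
Total withheld: $274.90 + $88.54 + $93.20 = $456.64
Net pay: $2,330.00 − $456.64 = $1,873.36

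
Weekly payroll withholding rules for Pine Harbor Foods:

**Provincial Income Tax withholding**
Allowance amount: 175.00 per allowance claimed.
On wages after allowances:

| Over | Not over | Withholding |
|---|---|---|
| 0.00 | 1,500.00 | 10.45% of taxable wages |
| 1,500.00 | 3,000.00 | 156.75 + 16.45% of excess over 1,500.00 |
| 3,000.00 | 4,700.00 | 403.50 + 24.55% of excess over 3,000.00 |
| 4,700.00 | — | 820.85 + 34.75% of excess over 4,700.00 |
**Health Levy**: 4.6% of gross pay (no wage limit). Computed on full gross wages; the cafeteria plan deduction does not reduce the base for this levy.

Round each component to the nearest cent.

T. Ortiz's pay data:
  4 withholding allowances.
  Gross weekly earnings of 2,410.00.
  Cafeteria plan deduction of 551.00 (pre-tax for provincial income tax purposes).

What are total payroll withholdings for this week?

Provincial Income Tax: taxable = 2,410.00 − 551.00 − 4×175.00 = 1,159.00
  10.45% × 1,159.00 = 121.12
Health Levy: 4.6% × 2,410.00 = 110.86
Total: 121.12 + 110.86 = 231.98

231.98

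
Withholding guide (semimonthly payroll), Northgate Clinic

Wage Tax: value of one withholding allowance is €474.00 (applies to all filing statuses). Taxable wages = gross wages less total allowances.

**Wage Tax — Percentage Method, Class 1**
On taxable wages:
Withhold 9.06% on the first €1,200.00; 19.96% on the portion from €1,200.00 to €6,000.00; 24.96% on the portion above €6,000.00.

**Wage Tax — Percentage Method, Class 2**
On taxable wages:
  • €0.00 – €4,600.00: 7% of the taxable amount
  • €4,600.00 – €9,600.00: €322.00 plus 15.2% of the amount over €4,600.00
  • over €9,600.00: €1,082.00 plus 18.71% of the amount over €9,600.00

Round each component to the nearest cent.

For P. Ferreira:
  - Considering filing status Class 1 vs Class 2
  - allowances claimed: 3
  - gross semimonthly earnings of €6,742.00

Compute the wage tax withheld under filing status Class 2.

Wage Tax (Class 2): taxable = €6,742.00 − 3×€474.00 = €5,320.00
  €322.00 + 15.2% × (€5,320.00 − €4,600.00) = €322.00 + 15.2% × €720.00 = €431.44

€431.44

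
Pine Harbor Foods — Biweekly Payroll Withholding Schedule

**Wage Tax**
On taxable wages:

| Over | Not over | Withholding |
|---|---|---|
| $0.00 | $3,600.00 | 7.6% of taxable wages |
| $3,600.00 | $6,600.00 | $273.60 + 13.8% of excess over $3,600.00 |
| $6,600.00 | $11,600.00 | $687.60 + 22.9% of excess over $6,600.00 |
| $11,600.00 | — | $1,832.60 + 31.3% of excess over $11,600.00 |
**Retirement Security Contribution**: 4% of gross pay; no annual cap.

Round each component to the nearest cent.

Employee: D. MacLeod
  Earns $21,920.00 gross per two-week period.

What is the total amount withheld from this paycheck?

Wage Tax: taxable = $21,920.00
  $1,832.60 + 31.3% × ($21,920.00 − $11,600.00) = $1,832.60 + 31.3% × $10,320.00 = $5,062.76
Retirement Security Contribution: 4% × $21,920.00 = $876.80
Total: $5,062.76 + $876.80 = $5,939.56

$5,939.56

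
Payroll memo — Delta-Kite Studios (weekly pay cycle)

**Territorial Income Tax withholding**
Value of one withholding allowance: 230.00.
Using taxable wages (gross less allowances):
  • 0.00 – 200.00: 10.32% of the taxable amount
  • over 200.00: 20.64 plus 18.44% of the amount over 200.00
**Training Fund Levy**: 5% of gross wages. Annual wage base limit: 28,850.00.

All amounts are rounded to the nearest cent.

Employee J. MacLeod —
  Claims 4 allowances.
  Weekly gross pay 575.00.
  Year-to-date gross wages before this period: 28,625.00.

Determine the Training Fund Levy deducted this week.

11.25

Training Fund Levy: cap 28,850.00 − YTD 28,625.00 = 225.00 subject; 5% × 225.00 = 11.25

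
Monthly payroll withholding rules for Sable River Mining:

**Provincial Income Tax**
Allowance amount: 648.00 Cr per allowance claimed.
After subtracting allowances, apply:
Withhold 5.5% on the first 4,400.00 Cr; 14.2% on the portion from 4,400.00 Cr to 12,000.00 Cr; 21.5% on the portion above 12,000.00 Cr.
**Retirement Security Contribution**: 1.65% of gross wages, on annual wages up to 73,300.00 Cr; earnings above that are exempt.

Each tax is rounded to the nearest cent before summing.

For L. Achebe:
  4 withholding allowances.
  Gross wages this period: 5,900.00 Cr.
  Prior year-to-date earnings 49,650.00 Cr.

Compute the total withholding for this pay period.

279.29 Cr

Provincial Income Tax: taxable = 5,900.00 Cr − 4×648.00 Cr = 3,308.00 Cr
  5.5% × 3,308.00 Cr = 181.94 Cr
Retirement Security Contribution: 1.65% × 5,900.00 Cr = 97.35 Cr
Total: 181.94 Cr + 97.35 Cr = 279.29 Cr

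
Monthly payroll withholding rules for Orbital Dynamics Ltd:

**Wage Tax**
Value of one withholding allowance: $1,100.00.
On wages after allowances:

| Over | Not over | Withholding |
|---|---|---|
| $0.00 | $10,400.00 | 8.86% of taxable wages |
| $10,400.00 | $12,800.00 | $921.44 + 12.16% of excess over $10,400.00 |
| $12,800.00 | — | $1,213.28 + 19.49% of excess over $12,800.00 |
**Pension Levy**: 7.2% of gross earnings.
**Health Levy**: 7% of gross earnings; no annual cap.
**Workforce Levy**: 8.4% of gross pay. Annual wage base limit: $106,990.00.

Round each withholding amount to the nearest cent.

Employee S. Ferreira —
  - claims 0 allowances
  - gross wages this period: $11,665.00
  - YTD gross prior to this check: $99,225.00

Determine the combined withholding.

$3,383.95

Wage Tax: taxable = $11,665.00
  $921.44 + 12.16% × ($11,665.00 − $10,400.00) = $921.44 + 12.16% × $1,265.00 = $1,075.26
Pension Levy: 7.2% × $11,665.00 = $839.88
Health Levy: 7% × $11,665.00 = $816.55
Workforce Levy: cap $106,990.00 − YTD $99,225.00 = $7,765.00 subject; 8.4% × $7,765.00 = $652.26
Total: $1,075.26 + $839.88 + $816.55 + $652.26 = $3,383.95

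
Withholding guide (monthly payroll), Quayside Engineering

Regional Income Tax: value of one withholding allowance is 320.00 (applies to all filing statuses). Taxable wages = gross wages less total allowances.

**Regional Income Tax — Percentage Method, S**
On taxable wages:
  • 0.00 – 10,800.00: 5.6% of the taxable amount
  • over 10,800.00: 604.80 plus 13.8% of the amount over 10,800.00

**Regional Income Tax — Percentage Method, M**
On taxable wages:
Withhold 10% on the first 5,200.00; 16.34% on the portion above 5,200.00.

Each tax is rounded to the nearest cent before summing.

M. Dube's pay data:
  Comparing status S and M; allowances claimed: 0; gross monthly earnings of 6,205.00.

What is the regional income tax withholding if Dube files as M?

Regional Income Tax (M): taxable = 6,205.00
  520.00 + 16.34% × (6,205.00 − 5,200.00) = 520.00 + 16.34% × 1,005.00 = 684.22

684.22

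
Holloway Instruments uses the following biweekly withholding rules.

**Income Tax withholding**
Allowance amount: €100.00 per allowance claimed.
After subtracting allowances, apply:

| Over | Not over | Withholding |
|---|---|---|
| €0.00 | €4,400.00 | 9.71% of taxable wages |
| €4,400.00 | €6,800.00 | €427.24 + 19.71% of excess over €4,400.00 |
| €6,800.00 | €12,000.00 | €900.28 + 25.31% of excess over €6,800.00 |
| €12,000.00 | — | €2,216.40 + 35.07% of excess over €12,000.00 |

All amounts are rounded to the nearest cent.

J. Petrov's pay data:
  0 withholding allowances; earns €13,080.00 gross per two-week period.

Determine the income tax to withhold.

€2,595.16

Income Tax: taxable = €13,080.00
  €2,216.40 + 35.07% × (€13,080.00 − €12,000.00) = €2,216.40 + 35.07% × €1,080.00 = €2,595.16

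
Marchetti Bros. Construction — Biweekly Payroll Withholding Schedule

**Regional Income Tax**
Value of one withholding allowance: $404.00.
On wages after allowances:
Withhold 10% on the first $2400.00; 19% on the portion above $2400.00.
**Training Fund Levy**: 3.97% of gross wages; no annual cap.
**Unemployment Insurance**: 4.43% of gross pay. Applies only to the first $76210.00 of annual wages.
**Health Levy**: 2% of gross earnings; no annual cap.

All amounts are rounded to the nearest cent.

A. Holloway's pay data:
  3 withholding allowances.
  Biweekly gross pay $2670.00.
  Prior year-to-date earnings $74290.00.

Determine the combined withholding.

Regional Income Tax: taxable = $2670.00 − 3×$404.00 = $1458.00
  10% × $1458.00 = $145.80
Training Fund Levy: 3.97% × $2670.00 = $106.00
Unemployment Insurance: cap $76210.00 − YTD $74290.00 = $1920.00 subject; 4.43% × $1920.00 = $85.06
Health Levy: 2% × $2670.00 = $53.40
Total: $145.80 + $106.00 + $85.06 + $53.40 = $390.26

$390.26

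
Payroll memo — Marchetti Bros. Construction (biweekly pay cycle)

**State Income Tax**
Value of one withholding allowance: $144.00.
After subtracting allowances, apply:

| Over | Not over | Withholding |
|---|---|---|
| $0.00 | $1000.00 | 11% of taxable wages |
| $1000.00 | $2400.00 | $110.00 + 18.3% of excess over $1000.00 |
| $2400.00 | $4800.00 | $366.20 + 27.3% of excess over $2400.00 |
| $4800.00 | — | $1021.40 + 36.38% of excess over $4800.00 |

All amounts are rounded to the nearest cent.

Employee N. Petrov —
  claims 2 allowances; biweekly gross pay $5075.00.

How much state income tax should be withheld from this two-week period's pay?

$1017.85

State Income Tax: taxable = $5075.00 − 2×$144.00 = $4787.00
  $366.20 + 27.3% × ($4787.00 − $2400.00) = $366.20 + 27.3% × $2387.00 = $1017.85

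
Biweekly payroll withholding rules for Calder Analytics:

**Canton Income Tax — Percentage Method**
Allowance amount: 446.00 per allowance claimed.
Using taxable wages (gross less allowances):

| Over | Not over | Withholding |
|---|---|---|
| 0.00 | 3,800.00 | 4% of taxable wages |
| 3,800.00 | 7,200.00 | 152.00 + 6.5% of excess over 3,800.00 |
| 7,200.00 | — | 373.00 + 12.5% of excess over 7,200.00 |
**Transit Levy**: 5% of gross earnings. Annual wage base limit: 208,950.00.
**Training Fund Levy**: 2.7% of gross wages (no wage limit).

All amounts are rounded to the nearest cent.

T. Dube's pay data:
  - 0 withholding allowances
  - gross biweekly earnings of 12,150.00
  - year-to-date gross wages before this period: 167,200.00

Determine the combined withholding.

1,927.30

Canton Income Tax: taxable = 12,150.00
  373.00 + 12.5% × (12,150.00 − 7,200.00) = 373.00 + 12.5% × 4,950.00 = 991.75
Transit Levy: 5% × 12,150.00 = 607.50
Training Fund Levy: 2.7% × 12,150.00 = 328.05
Total: 991.75 + 607.50 + 328.05 = 1,927.30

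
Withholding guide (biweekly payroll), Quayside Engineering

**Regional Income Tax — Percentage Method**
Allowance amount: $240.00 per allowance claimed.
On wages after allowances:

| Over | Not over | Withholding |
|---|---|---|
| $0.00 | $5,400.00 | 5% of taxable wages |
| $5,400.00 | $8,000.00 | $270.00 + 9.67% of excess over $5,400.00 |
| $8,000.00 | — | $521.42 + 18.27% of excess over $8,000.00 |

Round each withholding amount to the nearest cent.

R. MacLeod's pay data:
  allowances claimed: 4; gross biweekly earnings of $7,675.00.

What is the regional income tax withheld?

Regional Income Tax: taxable = $7,675.00 − 4×$240.00 = $6,715.00
  $270.00 + 9.67% × ($6,715.00 − $5,400.00) = $270.00 + 9.67% × $1,315.00 = $397.16

$397.16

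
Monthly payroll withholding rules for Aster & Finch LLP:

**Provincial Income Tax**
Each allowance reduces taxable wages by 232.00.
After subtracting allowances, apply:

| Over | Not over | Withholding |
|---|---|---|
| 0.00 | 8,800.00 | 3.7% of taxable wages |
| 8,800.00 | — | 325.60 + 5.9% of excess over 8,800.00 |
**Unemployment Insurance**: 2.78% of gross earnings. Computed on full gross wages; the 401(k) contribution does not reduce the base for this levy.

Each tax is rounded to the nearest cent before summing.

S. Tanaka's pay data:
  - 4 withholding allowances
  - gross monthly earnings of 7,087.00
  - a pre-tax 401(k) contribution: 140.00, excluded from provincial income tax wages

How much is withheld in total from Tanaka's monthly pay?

Provincial Income Tax: taxable = 7,087.00 − 140.00 − 4×232.00 = 6,019.00
  3.7% × 6,019.00 = 222.70
Unemployment Insurance: 2.78% × 7,087.00 = 197.02
Total: 222.70 + 197.02 = 419.72

419.72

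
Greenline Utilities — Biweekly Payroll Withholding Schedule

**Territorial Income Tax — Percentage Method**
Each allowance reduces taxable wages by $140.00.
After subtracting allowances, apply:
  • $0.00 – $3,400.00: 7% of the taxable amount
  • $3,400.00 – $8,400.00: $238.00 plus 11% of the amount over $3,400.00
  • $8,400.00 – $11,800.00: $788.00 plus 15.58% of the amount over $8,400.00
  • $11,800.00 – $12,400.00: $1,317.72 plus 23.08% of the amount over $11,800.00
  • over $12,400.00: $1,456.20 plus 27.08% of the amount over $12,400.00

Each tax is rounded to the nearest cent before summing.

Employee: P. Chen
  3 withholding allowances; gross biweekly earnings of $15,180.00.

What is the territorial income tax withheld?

Territorial Income Tax: taxable = $15,180.00 − 3×$140.00 = $14,760.00
  $1,456.20 + 27.08% × ($14,760.00 − $12,400.00) = $1,456.20 + 27.08% × $2,360.00 = $2,095.29

$2,095.29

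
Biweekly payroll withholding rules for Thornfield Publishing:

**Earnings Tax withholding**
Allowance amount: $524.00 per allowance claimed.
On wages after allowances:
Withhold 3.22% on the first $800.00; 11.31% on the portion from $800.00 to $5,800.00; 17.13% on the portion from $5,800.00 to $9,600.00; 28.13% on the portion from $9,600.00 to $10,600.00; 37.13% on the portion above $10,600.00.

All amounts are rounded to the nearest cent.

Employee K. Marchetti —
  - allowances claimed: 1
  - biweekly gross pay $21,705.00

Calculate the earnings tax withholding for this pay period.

Earnings Tax: taxable = $21,705.00 − 1×$524.00 = $21,181.00
  $1,523.50 + 37.13% × ($21,181.00 − $10,600.00) = $1,523.50 + 37.13% × $10,581.00 = $5,452.23

$5,452.23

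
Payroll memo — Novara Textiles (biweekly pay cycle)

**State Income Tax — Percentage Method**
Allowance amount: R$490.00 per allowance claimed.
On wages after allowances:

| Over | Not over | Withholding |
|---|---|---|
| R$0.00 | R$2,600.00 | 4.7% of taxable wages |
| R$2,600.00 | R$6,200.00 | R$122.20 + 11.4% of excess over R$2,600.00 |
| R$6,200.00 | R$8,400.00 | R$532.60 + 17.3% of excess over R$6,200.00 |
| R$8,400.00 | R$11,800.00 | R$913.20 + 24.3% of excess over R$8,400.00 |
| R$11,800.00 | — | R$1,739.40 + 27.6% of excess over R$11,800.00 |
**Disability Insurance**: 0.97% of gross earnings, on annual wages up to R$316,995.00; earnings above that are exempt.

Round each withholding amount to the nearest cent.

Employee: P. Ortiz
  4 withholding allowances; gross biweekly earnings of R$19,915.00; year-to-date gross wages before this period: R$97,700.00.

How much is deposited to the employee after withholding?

R$16,283.64

State Income Tax: taxable = R$19,915.00 − 4×R$490.00 = R$17,955.00
  R$1,739.40 + 27.6% × (R$17,955.00 − R$11,800.00) = R$1,739.40 + 27.6% × R$6,155.00 = R$3,438.18
Disability Insurance: 0.97% × R$19,915.00 = R$193.18
Total withheld: R$3,438.18 + R$193.18 = R$3,631.36
Net pay: R$19,915.00 − R$3,631.36 = R$16,283.64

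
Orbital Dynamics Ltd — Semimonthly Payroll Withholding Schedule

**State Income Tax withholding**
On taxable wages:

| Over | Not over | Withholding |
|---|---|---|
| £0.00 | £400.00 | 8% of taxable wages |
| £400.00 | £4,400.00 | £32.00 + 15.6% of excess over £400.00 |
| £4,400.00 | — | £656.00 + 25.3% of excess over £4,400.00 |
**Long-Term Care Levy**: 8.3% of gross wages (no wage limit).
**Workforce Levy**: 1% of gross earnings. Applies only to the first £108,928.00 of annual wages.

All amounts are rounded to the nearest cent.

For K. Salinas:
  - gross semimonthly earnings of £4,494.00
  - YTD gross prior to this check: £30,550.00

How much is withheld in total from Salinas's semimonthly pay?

State Income Tax: taxable = £4,494.00
  £656.00 + 25.3% × (£4,494.00 − £4,400.00) = £656.00 + 25.3% × £94.00 = £679.78
Long-Term Care Levy: 8.3% × £4,494.00 = £373.00
Workforce Levy: 1% × £4,494.00 = £44.94
Total: £679.78 + £373.00 + £44.94 = £1,097.72

£1,097.72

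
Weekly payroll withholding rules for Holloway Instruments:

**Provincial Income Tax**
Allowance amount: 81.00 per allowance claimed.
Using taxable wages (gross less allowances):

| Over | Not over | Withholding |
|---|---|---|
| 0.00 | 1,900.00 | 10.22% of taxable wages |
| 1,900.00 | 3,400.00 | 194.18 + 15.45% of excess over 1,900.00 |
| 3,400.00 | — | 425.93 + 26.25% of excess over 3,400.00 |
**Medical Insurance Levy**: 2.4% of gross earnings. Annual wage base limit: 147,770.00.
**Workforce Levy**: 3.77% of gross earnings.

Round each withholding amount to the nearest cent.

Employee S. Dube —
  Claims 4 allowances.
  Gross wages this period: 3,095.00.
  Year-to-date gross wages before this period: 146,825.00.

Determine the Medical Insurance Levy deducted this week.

Medical Insurance Levy: cap 147,770.00 − YTD 146,825.00 = 945.00 subject; 2.4% × 945.00 = 22.68

22.68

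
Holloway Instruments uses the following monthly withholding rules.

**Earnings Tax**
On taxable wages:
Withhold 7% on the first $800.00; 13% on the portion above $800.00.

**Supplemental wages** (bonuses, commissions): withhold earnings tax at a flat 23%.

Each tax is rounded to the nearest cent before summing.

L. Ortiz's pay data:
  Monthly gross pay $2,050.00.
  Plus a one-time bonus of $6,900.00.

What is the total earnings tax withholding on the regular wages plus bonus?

$1,805.50

Earnings Tax: taxable = $2,050.00
  $56.00 + 13% × ($2,050.00 − $800.00) = $56.00 + 13% × $1,250.00 = $218.50
Supplemental (23% flat on bonus): 23% × $6,900.00 = $1,587.00
Total earnings tax: $218.50 + $1,587.00 = $1,805.50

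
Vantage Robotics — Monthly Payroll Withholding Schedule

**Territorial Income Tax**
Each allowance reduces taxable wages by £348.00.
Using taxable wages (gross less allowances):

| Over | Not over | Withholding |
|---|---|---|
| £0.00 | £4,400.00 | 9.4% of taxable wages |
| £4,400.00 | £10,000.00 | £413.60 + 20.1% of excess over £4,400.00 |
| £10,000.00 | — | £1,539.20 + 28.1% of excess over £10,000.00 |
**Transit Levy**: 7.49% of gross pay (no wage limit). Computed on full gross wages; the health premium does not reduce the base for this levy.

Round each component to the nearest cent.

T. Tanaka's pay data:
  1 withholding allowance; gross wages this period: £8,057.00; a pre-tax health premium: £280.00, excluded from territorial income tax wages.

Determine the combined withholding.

Territorial Income Tax: taxable = £8,057.00 − £280.00 − 1×£348.00 = £7,429.00
  £413.60 + 20.1% × (£7,429.00 − £4,400.00) = £413.60 + 20.1% × £3,029.00 = £1,022.43
Transit Levy: 7.49% × £8,057.00 = £603.47
Total: £1,022.43 + £603.47 = £1,625.90

£1,625.90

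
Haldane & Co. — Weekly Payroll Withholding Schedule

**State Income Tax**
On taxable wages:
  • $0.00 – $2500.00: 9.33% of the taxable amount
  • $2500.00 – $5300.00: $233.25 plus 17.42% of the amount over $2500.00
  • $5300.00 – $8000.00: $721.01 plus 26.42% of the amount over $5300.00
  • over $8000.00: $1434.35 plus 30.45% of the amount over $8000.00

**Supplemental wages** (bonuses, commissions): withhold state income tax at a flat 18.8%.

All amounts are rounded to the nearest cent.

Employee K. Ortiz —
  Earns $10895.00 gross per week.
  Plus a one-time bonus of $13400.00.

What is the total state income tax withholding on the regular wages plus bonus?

$4835.08

State Income Tax: taxable = $10895.00
  $1434.35 + 30.45% × ($10895.00 − $8000.00) = $1434.35 + 30.45% × $2895.00 = $2315.88
Supplemental (18.8% flat on bonus): 18.8% × $13400.00 = $2519.20
Total state income tax: $2315.88 + $2519.20 = $4835.08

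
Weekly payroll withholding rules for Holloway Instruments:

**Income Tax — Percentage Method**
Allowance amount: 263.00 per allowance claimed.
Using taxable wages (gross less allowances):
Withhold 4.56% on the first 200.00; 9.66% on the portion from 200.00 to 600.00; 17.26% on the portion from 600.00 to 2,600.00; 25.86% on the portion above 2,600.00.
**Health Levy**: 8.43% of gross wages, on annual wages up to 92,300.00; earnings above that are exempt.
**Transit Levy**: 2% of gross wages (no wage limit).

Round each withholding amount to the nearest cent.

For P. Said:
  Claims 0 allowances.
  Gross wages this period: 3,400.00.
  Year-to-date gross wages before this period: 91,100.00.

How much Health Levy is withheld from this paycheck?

Health Levy: cap 92,300.00 − YTD 91,100.00 = 1,200.00 subject; 8.43% × 1,200.00 = 101.16

101.16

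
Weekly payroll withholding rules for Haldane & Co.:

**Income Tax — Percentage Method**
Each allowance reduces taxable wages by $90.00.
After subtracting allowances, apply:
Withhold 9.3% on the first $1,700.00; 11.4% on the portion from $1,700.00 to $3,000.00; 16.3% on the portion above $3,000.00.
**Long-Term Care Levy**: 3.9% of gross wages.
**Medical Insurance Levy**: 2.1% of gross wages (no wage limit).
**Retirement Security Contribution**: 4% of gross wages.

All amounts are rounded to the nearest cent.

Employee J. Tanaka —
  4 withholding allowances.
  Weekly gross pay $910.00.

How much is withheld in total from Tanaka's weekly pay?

Income Tax: taxable = $910.00 − 4×$90.00 = $550.00
  9.3% × $550.00 = $51.15
Long-Term Care Levy: 3.9% × $910.00 = $35.49
Medical Insurance Levy: 2.1% × $910.00 = $19.11
Retirement Security Contribution: 4% × $910.00 = $36.40
Total: $51.15 + $35.49 + $19.11 + $36.40 = $142.15

$142.15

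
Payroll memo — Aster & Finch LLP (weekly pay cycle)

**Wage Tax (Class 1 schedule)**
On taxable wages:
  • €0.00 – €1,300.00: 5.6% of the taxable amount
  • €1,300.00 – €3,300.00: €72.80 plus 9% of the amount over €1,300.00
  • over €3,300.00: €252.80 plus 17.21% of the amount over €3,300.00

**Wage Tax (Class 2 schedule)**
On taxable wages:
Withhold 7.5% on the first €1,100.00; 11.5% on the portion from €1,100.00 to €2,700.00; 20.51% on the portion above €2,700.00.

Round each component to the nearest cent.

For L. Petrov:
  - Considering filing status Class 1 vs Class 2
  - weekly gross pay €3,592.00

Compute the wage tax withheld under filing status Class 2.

Wage Tax (Class 2): taxable = €3,592.00
  €266.50 + 20.51% × (€3,592.00 − €2,700.00) = €266.50 + 20.51% × €892.00 = €449.45

€449.45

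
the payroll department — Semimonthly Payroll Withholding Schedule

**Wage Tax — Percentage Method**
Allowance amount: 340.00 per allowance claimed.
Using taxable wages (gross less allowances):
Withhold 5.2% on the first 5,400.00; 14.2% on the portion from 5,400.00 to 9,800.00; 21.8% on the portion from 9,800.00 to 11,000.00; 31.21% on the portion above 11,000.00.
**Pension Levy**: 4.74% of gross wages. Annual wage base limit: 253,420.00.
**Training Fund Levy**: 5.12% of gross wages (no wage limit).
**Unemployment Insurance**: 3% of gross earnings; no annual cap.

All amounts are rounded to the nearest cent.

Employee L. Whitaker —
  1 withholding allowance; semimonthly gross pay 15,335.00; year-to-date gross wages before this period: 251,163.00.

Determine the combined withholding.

Wage Tax: taxable = 15,335.00 − 1×340.00 = 14,995.00
  1,167.20 + 31.21% × (14,995.00 − 11,000.00) = 1,167.20 + 31.21% × 3,995.00 = 2,414.04
Pension Levy: cap 253,420.00 − YTD 251,163.00 = 2,257.00 subject; 4.74% × 2,257.00 = 106.98
Training Fund Levy: 5.12% × 15,335.00 = 785.15
Unemployment Insurance: 3% × 15,335.00 = 460.05
Total: 2,414.04 + 106.98 + 785.15 + 460.05 = 3,766.22

3,766.22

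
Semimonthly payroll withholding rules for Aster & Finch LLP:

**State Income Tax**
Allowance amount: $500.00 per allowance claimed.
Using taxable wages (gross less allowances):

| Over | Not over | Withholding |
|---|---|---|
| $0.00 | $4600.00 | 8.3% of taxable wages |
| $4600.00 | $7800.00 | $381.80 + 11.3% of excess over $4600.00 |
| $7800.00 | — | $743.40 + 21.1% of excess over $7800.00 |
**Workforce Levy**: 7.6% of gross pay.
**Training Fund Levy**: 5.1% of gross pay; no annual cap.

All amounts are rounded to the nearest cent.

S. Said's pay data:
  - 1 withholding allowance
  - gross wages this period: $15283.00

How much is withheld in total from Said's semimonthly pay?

$4157.75

State Income Tax: taxable = $15283.00 − 1×$500.00 = $14783.00
  $743.40 + 21.1% × ($14783.00 − $7800.00) = $743.40 + 21.1% × $6983.00 = $2216.81
Workforce Levy: 7.6% × $15283.00 = $1161.51
Training Fund Levy: 5.1% × $15283.00 = $779.43
Total: $2216.81 + $1161.51 + $779.43 = $4157.75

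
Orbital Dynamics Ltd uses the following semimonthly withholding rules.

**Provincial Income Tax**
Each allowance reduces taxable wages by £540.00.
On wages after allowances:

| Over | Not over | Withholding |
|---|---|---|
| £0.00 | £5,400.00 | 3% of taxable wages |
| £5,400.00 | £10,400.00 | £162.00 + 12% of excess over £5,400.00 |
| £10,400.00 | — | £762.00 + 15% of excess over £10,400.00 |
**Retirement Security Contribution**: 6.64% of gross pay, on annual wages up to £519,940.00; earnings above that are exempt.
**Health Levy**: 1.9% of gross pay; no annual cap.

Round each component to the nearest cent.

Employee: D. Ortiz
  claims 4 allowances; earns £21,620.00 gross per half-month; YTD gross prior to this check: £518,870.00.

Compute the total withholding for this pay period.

£2,602.83

Provincial Income Tax: taxable = £21,620.00 − 4×£540.00 = £19,460.00
  £762.00 + 15% × (£19,460.00 − £10,400.00) = £762.00 + 15% × £9,060.00 = £2,121.00
Retirement Security Contribution: cap £519,940.00 − YTD £518,870.00 = £1,070.00 subject; 6.64% × £1,070.00 = £71.05
Health Levy: 1.9% × £21,620.00 = £410.78
Total: £2,121.00 + £71.05 + £410.78 = £2,602.83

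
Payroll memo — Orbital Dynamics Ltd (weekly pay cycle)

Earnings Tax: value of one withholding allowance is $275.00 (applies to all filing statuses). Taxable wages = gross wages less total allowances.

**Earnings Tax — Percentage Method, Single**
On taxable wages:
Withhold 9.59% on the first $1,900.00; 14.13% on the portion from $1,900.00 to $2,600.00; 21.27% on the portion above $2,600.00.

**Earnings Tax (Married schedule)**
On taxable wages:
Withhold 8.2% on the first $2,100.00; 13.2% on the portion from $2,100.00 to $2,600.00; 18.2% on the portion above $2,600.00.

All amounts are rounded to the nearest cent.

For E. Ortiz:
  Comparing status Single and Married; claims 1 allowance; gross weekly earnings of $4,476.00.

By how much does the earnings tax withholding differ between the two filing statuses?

Earnings Tax (Single): taxable = $4,476.00 − 1×$275.00 = $4,201.00
  $281.12 + 21.27% × ($4,201.00 − $2,600.00) = $281.12 + 21.27% × $1,601.00 = $621.65
Earnings Tax (Married): taxable = $4,476.00 − 1×$275.00 = $4,201.00
  $238.20 + 18.2% × ($4,201.00 − $2,600.00) = $238.20 + 18.2% × $1,601.00 = $529.58
Difference: |$621.65 − $529.58| = $92.07 (higher under Single)

$92.07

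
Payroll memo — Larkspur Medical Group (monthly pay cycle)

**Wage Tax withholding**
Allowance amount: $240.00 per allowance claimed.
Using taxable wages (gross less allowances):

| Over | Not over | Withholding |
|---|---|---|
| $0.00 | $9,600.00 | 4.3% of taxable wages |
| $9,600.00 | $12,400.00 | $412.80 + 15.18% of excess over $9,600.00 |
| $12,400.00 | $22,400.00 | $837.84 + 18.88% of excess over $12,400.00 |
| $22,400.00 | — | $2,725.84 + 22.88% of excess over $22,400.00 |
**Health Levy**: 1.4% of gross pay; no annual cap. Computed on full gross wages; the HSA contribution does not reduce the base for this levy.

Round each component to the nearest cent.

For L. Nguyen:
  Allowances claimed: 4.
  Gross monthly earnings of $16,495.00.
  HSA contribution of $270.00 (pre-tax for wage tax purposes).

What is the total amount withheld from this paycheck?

Wage Tax: taxable = $16,495.00 − $270.00 − 4×$240.00 = $15,265.00
  $837.84 + 18.88% × ($15,265.00 − $12,400.00) = $837.84 + 18.88% × $2,865.00 = $1,378.75
Health Levy: 1.4% × $16,495.00 = $230.93
Total: $1,378.75 + $230.93 = $1,609.68

$1,609.68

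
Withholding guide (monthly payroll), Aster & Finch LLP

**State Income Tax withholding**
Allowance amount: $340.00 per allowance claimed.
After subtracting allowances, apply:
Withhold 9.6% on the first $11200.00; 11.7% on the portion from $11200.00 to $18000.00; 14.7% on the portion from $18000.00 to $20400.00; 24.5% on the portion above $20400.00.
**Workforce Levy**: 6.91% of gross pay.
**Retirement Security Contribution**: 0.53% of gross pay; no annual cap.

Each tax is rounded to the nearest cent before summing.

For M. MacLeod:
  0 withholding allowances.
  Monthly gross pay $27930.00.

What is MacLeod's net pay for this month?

State Income Tax: taxable = $27930.00
  $2223.60 + 24.5% × ($27930.00 − $20400.00) = $2223.60 + 24.5% × $7530.00 = $4068.45
Workforce Levy: 6.91% × $27930.00 = $1929.96
Retirement Security Contribution: 0.53% × $27930.00 = $148.03
Total withheld: $4068.45 + $1929.96 + $148.03 = $6146.44
Net pay: $27930.00 − $6146.44 = $21783.56

$21783.56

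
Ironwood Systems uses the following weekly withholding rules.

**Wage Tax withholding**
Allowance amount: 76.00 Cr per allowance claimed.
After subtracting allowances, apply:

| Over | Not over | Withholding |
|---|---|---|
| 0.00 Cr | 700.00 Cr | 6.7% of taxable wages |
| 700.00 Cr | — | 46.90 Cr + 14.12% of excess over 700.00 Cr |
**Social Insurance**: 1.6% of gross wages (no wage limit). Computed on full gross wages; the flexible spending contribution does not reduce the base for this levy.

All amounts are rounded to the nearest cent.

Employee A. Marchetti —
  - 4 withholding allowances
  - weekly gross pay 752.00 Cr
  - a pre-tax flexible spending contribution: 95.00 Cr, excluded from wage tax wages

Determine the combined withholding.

35.68 Cr

Wage Tax: taxable = 752.00 Cr − 95.00 Cr − 4×76.00 Cr = 353.00 Cr
  6.7% × 353.00 Cr = 23.65 Cr
Social Insurance: 1.6% × 752.00 Cr = 12.03 Cr
Total: 23.65 Cr + 12.03 Cr = 35.68 Cr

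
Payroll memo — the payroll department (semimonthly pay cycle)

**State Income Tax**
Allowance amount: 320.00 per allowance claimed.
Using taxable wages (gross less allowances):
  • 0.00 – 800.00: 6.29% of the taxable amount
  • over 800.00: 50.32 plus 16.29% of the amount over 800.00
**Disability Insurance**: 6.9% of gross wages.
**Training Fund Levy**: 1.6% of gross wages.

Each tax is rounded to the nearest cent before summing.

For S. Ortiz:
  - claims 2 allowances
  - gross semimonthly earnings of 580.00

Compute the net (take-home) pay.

530.70

State Income Tax: taxable = 580.00 − 2×320.00 = -60.00
  Taxable ≤ 0 → 0.00
Disability Insurance: 6.9% × 580.00 = 40.02
Training Fund Levy: 1.6% × 580.00 = 9.28
Total withheld: 0.00 + 40.02 + 9.28 = 49.30
Net pay: 580.00 − 49.30 = 530.70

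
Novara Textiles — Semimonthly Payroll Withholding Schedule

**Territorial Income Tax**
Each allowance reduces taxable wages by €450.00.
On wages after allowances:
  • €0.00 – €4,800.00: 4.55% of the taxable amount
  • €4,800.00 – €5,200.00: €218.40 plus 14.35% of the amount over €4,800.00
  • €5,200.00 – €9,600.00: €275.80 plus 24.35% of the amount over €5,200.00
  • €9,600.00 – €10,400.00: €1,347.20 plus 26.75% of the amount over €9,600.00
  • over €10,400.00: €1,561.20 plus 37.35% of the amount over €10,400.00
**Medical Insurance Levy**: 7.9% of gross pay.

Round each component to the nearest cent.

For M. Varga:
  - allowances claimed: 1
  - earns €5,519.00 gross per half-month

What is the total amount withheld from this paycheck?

Territorial Income Tax: taxable = €5,519.00 − 1×€450.00 = €5,069.00
  €218.40 + 14.35% × (€5,069.00 − €4,800.00) = €218.40 + 14.35% × €269.00 = €257.00
Medical Insurance Levy: 7.9% × €5,519.00 = €436.00
Total: €257.00 + €436.00 = €693.00

€693.00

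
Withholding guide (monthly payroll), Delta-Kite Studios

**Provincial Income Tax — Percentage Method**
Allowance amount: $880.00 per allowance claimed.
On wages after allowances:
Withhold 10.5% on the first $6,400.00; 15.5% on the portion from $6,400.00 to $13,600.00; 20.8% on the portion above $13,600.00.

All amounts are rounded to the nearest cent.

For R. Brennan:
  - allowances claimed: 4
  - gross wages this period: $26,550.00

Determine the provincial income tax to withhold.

$3,749.44

Provincial Income Tax: taxable = $26,550.00 − 4×$880.00 = $23,030.00
  $1,788.00 + 20.8% × ($23,030.00 − $13,600.00) = $1,788.00 + 20.8% × $9,430.00 = $3,749.44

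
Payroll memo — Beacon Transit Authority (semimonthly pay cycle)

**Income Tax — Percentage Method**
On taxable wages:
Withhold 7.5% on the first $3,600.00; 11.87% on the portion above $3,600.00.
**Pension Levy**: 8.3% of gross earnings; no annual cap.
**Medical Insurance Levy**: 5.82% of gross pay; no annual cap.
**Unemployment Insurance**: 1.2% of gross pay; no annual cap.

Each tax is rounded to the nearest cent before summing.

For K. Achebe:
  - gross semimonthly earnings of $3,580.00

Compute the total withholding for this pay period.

Income Tax: taxable = $3,580.00
  7.5% × $3,580.00 = $268.50
Pension Levy: 8.3% × $3,580.00 = $297.14
Medical Insurance Levy: 5.82% × $3,580.00 = $208.36
Unemployment Insurance: 1.2% × $3,580.00 = $42.96
Total: $268.50 + $297.14 + $208.36 + $42.96 = $816.96

$816.96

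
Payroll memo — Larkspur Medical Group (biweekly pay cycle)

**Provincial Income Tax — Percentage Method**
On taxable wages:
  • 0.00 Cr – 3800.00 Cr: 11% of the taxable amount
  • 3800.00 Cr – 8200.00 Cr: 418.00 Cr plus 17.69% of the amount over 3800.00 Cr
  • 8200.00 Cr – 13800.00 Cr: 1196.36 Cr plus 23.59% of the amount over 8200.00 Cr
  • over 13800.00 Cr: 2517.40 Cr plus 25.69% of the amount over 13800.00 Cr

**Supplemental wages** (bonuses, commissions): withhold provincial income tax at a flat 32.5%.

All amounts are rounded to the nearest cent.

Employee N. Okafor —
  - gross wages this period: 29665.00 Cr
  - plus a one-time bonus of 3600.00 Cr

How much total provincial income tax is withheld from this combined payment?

Provincial Income Tax: taxable = 29665.00 Cr
  2517.40 Cr + 25.69% × (29665.00 Cr − 13800.00 Cr) = 2517.40 Cr + 25.69% × 15865.00 Cr = 6593.12 Cr
Supplemental (32.5% flat on bonus): 32.5% × 3600.00 Cr = 1170.00 Cr
Total provincial income tax: 6593.12 Cr + 1170.00 Cr = 7763.12 Cr

7763.12 Cr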